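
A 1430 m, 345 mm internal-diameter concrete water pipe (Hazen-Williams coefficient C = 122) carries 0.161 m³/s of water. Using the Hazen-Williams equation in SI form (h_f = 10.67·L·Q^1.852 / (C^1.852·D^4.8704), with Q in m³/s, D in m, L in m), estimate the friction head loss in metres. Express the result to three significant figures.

h_f ≈ 12.6 m

h_f = 10.67·1430·0.161^1.852 / (122^1.852·0.345^4.8704) = 12.64 m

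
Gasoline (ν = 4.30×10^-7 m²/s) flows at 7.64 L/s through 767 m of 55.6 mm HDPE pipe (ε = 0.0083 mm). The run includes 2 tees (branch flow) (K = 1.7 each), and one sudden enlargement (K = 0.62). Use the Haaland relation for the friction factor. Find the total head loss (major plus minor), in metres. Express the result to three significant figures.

V = 4Q/(πD²) = 3.147 m/s; V²/2g = 0.5047 m
Re = 4.07×10^5, ε/D = 1.49×10^-4 → f = 0.01511 (Haaland)
Major: h_f = f(L/D)·V²/2g = 0.01511·13795·0.5047 = 105.2 m
Minor: ΣK = 4.02; h_m = ΣK·V²/2g = 2.029 m
Total H_L = 105.2 + 2.029 = 107.2 m

H_L ≈ 107 m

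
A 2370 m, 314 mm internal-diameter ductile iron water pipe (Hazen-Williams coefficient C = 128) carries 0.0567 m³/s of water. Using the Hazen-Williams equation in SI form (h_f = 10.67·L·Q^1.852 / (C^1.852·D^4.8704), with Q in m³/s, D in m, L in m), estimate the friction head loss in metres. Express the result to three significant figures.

h_f ≈ 4.39 m

h_f = 10.67·2370·0.0567^1.852 / (128^1.852·0.314^4.8704) = 4.387 m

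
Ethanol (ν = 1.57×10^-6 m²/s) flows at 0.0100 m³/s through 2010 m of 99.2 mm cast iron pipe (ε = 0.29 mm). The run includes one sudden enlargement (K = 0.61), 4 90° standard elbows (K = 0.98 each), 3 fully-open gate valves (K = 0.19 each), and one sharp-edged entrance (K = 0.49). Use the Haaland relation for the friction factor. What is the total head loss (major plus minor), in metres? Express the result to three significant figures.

H_L ≈ 48.0 m

V = 4Q/(πD²) = 1.294 m/s; V²/2g = 0.08532 m
Re = 8.18×10^4, ε/D = 0.00292 → f = 0.02747 (Haaland)
Major: h_f = f(L/D)·V²/2g = 0.02747·20262·0.08532 = 47.49 m
Minor: ΣK = 5.59; h_m = ΣK·V²/2g = 0.4770 m
Total H_L = 47.49 + 0.4770 = 47.96 m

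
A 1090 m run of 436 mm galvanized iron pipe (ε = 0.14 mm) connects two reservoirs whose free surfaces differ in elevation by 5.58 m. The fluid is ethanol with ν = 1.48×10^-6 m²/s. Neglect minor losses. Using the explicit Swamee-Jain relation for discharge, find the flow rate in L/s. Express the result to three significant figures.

Swamee-Jain (Type II): Q = -0.965·√(gD⁵h_f/L)·ln[ε/(3.7D) + √(3.17ν²L/(gD³h_f))]
√(gD⁵h_f/L) = √(9.81·0.436⁵·5.58/1090) = 0.02813
ε/(3.7D) = 8.68×10^-5; √(3.17ν²L/(gD³h_f)) = 4.08×10^-5
Q = -0.965·0.02813·ln(1.276×10^-4) = 0.2434 m³/s
Check: V = 1.63 m/s, Re = 4.80×10^5, f = 0.01658, h_f = 5.62 m ≈ 5.58 m ✓

Q ≈ 243 L/s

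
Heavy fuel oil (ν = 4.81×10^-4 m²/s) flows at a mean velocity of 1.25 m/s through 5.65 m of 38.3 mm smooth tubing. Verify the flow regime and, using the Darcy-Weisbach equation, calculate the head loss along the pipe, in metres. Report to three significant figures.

Re = VD/ν = 1.25·0.03830/4.81×10^-4 = 99.5 → laminar (Re < 2300)
f = 64/Re = 0.6430
h_f = f(L/D)V²/(2g) = 0.6430·(5.65/0.03830)·1.25²/(2·9.81) = 7.554 m

h_f ≈ 7.55 m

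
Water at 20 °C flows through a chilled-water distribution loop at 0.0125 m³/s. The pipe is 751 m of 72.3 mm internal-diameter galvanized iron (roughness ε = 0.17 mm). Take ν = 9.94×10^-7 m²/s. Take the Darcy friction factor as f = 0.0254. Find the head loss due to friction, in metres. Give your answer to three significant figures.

h_f ≈ 125 m

V = 4Q/(πD²) = 4·0.0125/(π·0.0723²) = 3.045 m/s
h_f = f(L/D)V²/(2g) = 0.02540·(751/0.0723)·3.045²/(2·9.81) = 124.7 m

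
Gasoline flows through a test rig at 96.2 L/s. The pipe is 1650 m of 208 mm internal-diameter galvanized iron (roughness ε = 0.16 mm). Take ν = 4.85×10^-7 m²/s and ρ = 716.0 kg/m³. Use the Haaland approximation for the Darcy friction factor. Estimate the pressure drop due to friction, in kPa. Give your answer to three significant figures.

Δp ≈ 427 kPa

V = 4Q/(πD²) = 4·0.0962/(π·0.208²) = 2.831 m/s
Re = VD/ν = 2.831·0.208/4.85×10^-7 = 1.21×10^6 → turbulent
ε/D = 0.16/208 = 7.69×10^-4
Haaland: f = 0.01874
h_f = f(L/D)V²/(2g) = 0.01874·(1650/0.208)·2.831²/(2·9.81) = 60.74 m
Δp = ρg·h_f = 716.0·9.81·60.74 = 426.6 kPa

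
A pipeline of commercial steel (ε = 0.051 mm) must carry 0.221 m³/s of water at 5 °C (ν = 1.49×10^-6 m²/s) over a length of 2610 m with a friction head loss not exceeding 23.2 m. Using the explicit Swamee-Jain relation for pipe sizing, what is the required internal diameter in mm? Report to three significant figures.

Swamee-Jain (Type III): D = 0.66·[ε^1.25·(LQ²/(gh_f))^4.75 + ν·Q^9.4·(L/(gh_f))^5.2]^0.04
LQ²/(gh_f) = 0.5601; L/(gh_f) = 11.47
Term 1 = ε^1.25·(…)^4.75 = 2.75×10^-7; Term 2 = ν·Q^9.4·(…)^5.2 = 3.31×10^-7
D = 0.66·(2.75×10^-7 + 3.31×10^-7)^0.04 = 0.3722 m = 372 mm
Check: V = 2.03 m/s, Re = 5.07×10^5, f = 0.01486, h_f = 21.9 m ≈ 23.2 m ✓

D ≈ 372 mm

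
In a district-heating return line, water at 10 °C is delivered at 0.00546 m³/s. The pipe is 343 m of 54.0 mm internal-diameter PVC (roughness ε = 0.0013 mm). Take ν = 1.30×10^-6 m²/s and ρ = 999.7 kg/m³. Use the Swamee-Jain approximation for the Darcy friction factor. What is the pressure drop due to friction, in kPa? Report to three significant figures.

V = 4Q/(πD²) = 4·0.00546/(π·0.0540²) = 2.384 m/s
Re = VD/ν = 2.384·0.0540/1.30×10^-6 = 9.90×10^4 → turbulent
ε/D = 0.0013/54.0 = 2.41×10^-5
Swamee-Jain: f = 0.01805
h_f = f(L/D)V²/(2g) = 0.01805·(343/0.0540)·2.384²/(2·9.81) = 33.20 m
Δp = ρg·h_f = 999.7·9.81·33.20 = 325.6 kPa

Δp ≈ 326 kPa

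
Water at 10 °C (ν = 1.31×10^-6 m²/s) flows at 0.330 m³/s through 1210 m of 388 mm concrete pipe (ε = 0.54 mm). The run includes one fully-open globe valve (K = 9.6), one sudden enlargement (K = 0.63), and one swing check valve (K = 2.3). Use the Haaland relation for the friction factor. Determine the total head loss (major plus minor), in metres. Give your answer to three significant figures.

H_L ≈ 31.7 m

V = 4Q/(πD²) = 2.791 m/s; V²/2g = 0.3970 m
Re = 8.27×10^5, ε/D = 0.00139 → f = 0.02161 (Haaland)
Major: h_f = f(L/D)·V²/2g = 0.02161·3119·0.3970 = 26.76 m
Minor: ΣK = 12.5; h_m = ΣK·V²/2g = 4.975 m
Total H_L = 26.76 + 4.975 = 31.73 m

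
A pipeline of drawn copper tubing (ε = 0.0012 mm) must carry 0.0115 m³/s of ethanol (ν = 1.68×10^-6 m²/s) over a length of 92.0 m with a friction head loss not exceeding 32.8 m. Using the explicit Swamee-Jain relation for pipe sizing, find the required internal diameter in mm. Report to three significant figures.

Swamee-Jain (Type III): D = 0.66·[ε^1.25·(LQ²/(gh_f))^4.75 + ν·Q^9.4·(L/(gh_f))^5.2]^0.04
LQ²/(gh_f) = 3.781×10^-5; L/(gh_f) = 0.2859
Term 1 = ε^1.25·(…)^4.75 = 3.92×10^-29; Term 2 = ν·Q^9.4·(…)^5.2 = 1.47×10^-27
D = 0.66·(3.92×10^-29 + 1.47×10^-27)^0.04 = 0.05581 m = 55.8 mm
Check: V = 4.70 m/s, Re = 1.56×10^5, f = 0.01648, h_f = 30.6 m ≈ 32.8 m ✓

D ≈ 55.8 mm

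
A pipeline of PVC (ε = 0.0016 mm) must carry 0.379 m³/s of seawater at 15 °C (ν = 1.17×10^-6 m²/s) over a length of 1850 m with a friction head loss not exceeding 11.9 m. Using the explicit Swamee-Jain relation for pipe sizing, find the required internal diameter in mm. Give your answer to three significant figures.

Swamee-Jain (Type III): D = 0.66·[ε^1.25·(LQ²/(gh_f))^4.75 + ν·Q^9.4·(L/(gh_f))^5.2]^0.04
LQ²/(gh_f) = 2.276; L/(gh_f) = 15.85
Term 1 = ε^1.25·(…)^4.75 = 2.83×10^-6; Term 2 = ν·Q^9.4·(…)^5.2 = 2.22×10^-4
D = 0.66·(2.83×10^-6 + 2.22×10^-4)^0.04 = 0.4717 m = 472 mm
Check: V = 2.17 m/s, Re = 8.74×10^5, f = 0.01195, h_f = 11.2 m ≈ 11.9 m ✓

D ≈ 472 mm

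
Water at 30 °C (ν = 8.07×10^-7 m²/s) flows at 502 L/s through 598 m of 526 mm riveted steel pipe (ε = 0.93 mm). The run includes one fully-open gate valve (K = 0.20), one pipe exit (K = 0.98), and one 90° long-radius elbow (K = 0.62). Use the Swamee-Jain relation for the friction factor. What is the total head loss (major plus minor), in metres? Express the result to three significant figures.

H_L ≈ 7.56 m

V = 4Q/(πD²) = 2.310 m/s; V²/2g = 0.2720 m
Re = 1.51×10^6, ε/D = 0.00177 → f = 0.02287 (Swamee-Jain)
Major: h_f = f(L/D)·V²/2g = 0.02287·1137·0.2720 = 7.071 m
Minor: ΣK = 1.80; h_m = ΣK·V²/2g = 0.4896 m
Total H_L = 7.071 + 0.4896 = 7.561 m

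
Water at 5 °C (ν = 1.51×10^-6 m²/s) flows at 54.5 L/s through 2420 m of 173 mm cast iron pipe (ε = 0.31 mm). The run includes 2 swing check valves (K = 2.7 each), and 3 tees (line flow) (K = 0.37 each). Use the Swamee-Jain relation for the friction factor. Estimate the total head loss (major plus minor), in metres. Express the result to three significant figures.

V = 4Q/(πD²) = 2.319 m/s; V²/2g = 0.2740 m
Re = 2.66×10^5, ε/D = 0.00179 → f = 0.02364 (Swamee-Jain)
Major: h_f = f(L/D)·V²/2g = 0.02364·13988·0.2740 = 90.60 m
Minor: ΣK = 6.51; h_m = ΣK·V²/2g = 1.784 m
Total H_L = 90.60 + 1.784 = 92.38 m

H_L ≈ 92.4 m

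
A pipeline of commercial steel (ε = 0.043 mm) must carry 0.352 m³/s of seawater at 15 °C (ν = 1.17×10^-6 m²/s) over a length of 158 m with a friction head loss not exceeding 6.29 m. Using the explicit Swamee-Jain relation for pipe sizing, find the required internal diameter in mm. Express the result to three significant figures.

D ≈ 327 mm

Swamee-Jain (Type III): D = 0.66·[ε^1.25·(LQ²/(gh_f))^4.75 + ν·Q^9.4·(L/(gh_f))^5.2]^0.04
LQ²/(gh_f) = 0.3173; L/(gh_f) = 2.561
Term 1 = ε^1.25·(…)^4.75 = 1.49×10^-8; Term 2 = ν·Q^9.4·(…)^5.2 = 8.49×10^-9
D = 0.66·(1.49×10^-8 + 8.49×10^-9)^0.04 = 0.3268 m = 327 mm
Check: V = 4.20 m/s, Re = 1.17×10^6, f = 0.01380, h_f = 5.98 m ≈ 6.29 m ✓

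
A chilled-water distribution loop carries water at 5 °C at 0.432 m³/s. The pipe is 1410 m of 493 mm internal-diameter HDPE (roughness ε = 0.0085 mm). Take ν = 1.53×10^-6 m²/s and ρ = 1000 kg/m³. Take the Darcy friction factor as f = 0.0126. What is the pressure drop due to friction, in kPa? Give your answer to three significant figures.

V = 4Q/(πD²) = 4·0.432/(π·0.493²) = 2.263 m/s
h_f = f(L/D)V²/(2g) = 0.01260·(1410/0.493)·2.263²/(2·9.81) = 9.407 m
Δp = ρg·h_f = 1000·9.81·9.407 = 92.28 kPa

Δp ≈ 92.3 kPa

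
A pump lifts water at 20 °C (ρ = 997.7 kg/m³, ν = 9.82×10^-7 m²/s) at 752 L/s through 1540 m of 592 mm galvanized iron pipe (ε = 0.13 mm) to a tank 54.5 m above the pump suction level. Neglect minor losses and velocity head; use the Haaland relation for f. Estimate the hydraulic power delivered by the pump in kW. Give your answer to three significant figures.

V = 4Q/(πD²) = 2.732 m/s; Re = 1.65×10^6; ε/D = 2.20×10^-4; f = 0.01452
h_f = f(L/D)V²/2g = 14.37 m
Total head H = z + h_f = 54.5 + 14.37 = 68.87 m
P_hyd = ρgQH = 997.7·9.81·0.752·68.87 = 506.9 kW

P_hyd ≈ 507 kW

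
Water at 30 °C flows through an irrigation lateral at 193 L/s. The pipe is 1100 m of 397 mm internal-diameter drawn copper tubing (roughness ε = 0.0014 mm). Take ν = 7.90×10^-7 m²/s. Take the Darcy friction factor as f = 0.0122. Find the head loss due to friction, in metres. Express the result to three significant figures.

h_f ≈ 4.19 m

V = 4Q/(πD²) = 4·0.193/(π·0.397²) = 1.559 m/s
h_f = f(L/D)V²/(2g) = 0.01220·(1100/0.397)·1.559²/(2·9.81) = 4.188 m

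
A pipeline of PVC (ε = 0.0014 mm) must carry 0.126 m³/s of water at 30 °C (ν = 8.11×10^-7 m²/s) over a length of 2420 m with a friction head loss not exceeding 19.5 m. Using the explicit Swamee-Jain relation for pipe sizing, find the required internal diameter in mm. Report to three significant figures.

Swamee-Jain (Type III): D = 0.66·[ε^1.25·(LQ²/(gh_f))^4.75 + ν·Q^9.4·(L/(gh_f))^5.2]^0.04
LQ²/(gh_f) = 0.2008; L/(gh_f) = 12.65
Term 1 = ε^1.25·(…)^4.75 = 2.35×10^-11; Term 2 = ν·Q^9.4·(…)^5.2 = 1.53×10^-9
D = 0.66·(2.35×10^-11 + 1.53×10^-9)^0.04 = 0.2932 m = 293 mm
Check: V = 1.87 m/s, Re = 6.75×10^5, f = 0.01251, h_f = 18.3 m ≈ 19.5 m ✓

D ≈ 293 mm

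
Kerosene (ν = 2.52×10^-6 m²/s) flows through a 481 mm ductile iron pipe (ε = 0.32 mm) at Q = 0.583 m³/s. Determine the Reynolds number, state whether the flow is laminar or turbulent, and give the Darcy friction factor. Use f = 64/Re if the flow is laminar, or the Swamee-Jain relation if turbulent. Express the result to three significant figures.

V = 4Q/(πD²) = 3.208 m/s
Re = VD/ν = 3.208·0.481/2.52×10^-6 = 6.12×10^5
Re > 4000 → turbulent; ε/D = 6.65×10^-4
Swamee-Jain: f = 0.01859

Re ≈ 6.12×10^5; turbulent; f ≈ 0.0186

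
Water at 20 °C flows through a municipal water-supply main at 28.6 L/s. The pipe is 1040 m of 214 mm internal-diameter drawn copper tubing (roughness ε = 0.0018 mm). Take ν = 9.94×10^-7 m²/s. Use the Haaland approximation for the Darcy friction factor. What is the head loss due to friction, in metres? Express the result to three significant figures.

V = 4Q/(πD²) = 4·0.0286/(π·0.214²) = 0.7951 m/s
Re = VD/ν = 0.7951·0.214/9.94×10^-7 = 1.71×10^5 → turbulent
ε/D = 0.0018/214 = 8.41×10^-6
Haaland: f = 0.01602
h_f = f(L/D)V²/(2g) = 0.01602·(1040/0.214)·0.7951²/(2·9.81) = 2.509 m

h_f ≈ 2.51 m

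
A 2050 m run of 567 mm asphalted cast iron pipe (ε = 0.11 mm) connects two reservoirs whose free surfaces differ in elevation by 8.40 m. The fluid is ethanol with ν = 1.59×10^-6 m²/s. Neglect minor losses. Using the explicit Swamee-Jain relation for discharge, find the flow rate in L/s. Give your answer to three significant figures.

Swamee-Jain (Type II): Q = -0.965·√(gD⁵h_f/L)·ln[ε/(3.7D) + √(3.17ν²L/(gD³h_f))]
√(gD⁵h_f/L) = √(9.81·0.567⁵·8.40/2050) = 0.04853
ε/(3.7D) = 5.24×10^-5; √(3.17ν²L/(gD³h_f)) = 3.31×10^-5
Q = -0.965·0.04853·ln(8.550×10^-5) = 0.4387 m³/s
Check: V = 1.74 m/s, Re = 6.20×10^5, f = 0.01518, h_f = 8.45 m ≈ 8.40 m ✓

Q ≈ 439 L/s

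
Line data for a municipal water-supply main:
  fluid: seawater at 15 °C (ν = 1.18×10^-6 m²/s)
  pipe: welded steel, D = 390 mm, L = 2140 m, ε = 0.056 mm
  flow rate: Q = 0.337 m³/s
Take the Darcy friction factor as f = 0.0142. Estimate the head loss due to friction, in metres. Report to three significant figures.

h_f ≈ 31.6 m

V = 4Q/(πD²) = 4·0.337/(π·0.390²) = 2.821 m/s
h_f = f(L/D)V²/(2g) = 0.01420·(2140/0.390)·2.821²/(2·9.81) = 31.61 m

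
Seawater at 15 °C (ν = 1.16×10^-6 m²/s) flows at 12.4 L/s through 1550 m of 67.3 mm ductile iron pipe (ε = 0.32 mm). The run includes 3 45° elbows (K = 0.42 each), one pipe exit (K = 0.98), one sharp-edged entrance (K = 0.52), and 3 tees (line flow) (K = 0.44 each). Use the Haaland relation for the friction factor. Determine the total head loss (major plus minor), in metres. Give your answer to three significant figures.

V = 4Q/(πD²) = 3.486 m/s; V²/2g = 0.6193 m
Re = 2.02×10^5, ε/D = 0.00475 → f = 0.03041 (Haaland)
Major: h_f = f(L/D)·V²/2g = 0.03041·23031·0.6193 = 433.8 m
Minor: ΣK = 4.08; h_m = ΣK·V²/2g = 2.527 m
Total H_L = 433.8 + 2.527 = 436.3 m

H_L ≈ 436 m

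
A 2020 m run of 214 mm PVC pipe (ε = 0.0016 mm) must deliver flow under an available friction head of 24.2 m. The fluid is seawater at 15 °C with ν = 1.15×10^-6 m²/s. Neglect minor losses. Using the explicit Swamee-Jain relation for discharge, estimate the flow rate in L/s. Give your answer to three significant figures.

Swamee-Jain (Type II): Q = -0.965·√(gD⁵h_f/L)·ln[ε/(3.7D) + √(3.17ν²L/(gD³h_f))]
√(gD⁵h_f/L) = √(9.81·0.214⁵·24.2/2020) = 0.007263
ε/(3.7D) = 2.02×10^-6; √(3.17ν²L/(gD³h_f)) = 6.03×10^-5
Q = -0.965·0.007263·ln(6.235×10^-5) = 0.06786 m³/s
Check: V = 1.89 m/s, Re = 3.51×10^5, f = 0.01406, h_f = 24.1 m ≈ 24.2 m ✓

Q ≈ 67.9 L/s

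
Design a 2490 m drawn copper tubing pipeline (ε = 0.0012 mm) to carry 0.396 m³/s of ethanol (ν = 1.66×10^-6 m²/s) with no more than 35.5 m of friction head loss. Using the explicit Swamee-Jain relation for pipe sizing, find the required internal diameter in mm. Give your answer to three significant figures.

Swamee-Jain (Type III): D = 0.66·[ε^1.25·(LQ²/(gh_f))^4.75 + ν·Q^9.4·(L/(gh_f))^5.2]^0.04
LQ²/(gh_f) = 1.121; L/(gh_f) = 7.150
Term 1 = ε^1.25·(…)^4.75 = 6.84×10^-8; Term 2 = ν·Q^9.4·(…)^5.2 = 7.60×10^-6
D = 0.66·(6.84×10^-8 + 7.60×10^-6)^0.04 = 0.4120 m = 412 mm
Check: V = 2.97 m/s, Re = 7.37×10^5, f = 0.01229, h_f = 33.4 m ≈ 35.5 m ✓

D ≈ 412 mm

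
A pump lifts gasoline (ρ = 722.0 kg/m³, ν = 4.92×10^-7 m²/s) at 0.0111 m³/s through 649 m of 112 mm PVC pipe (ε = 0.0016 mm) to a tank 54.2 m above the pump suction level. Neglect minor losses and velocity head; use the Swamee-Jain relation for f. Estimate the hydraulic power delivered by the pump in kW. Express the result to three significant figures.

V = 4Q/(πD²) = 1.127 m/s; Re = 2.56×10^5; ε/D = 1.43×10^-5; f = 0.01496
h_f = f(L/D)V²/2g = 5.608 m
Total head H = z + h_f = 54.2 + 5.608 = 59.81 m
P_hyd = ρgQH = 722.0·9.81·0.0111·59.81 = 4.702 kW

P_hyd ≈ 4.70 kW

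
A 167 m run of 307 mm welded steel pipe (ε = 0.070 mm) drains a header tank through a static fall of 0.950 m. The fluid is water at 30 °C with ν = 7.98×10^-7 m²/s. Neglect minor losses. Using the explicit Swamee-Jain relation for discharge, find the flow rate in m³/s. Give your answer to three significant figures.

Q ≈ 0.110 m³/s

Swamee-Jain (Type II): Q = -0.965·√(gD⁵h_f/L)·ln[ε/(3.7D) + √(3.17ν²L/(gD³h_f))]
√(gD⁵h_f/L) = √(9.81·0.307⁵·0.950/167) = 0.01234
ε/(3.7D) = 6.16×10^-5; √(3.17ν²L/(gD³h_f)) = 3.54×10^-5
Q = -0.965·0.01234·ln(9.698×10^-5) = 0.1100 m³/s
Check: V = 1.49 m/s, Re = 5.72×10^5, f = 0.01561, h_f = 0.956 m ≈ 0.950 m ✓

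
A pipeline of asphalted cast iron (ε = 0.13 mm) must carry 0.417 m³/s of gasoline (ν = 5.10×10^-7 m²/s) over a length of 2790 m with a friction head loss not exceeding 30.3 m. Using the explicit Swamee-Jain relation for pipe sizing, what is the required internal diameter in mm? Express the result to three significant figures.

Swamee-Jain (Type III): D = 0.66·[ε^1.25·(LQ²/(gh_f))^4.75 + ν·Q^9.4·(L/(gh_f))^5.2]^0.04
LQ²/(gh_f) = 1.632; L/(gh_f) = 9.386
Term 1 = ε^1.25·(…)^4.75 = 1.42×10^-4; Term 2 = ν·Q^9.4·(…)^5.2 = 1.56×10^-5
D = 0.66·(1.42×10^-4 + 1.56×10^-5)^0.04 = 0.4650 m = 465 mm
Check: V = 2.46 m/s, Re = 2.24×10^6, f = 0.01515, h_f = 27.9 m ≈ 30.3 m ✓

D ≈ 465 mm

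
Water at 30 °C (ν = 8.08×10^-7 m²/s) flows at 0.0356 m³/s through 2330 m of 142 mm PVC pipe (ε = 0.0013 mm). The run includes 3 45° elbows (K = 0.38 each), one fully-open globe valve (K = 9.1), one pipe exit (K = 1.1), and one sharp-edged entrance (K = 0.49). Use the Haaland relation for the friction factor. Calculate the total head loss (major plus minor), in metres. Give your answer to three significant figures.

H_L ≈ 61.0 m

V = 4Q/(πD²) = 2.248 m/s; V²/2g = 0.2576 m
Re = 3.95×10^5, ε/D = 9.15×10^-6 → f = 0.01372 (Haaland)
Major: h_f = f(L/D)·V²/2g = 0.01372·16408·0.2576 = 57.98 m
Minor: ΣK = 11.8; h_m = ΣK·V²/2g = 3.047 m
Total H_L = 57.98 + 3.047 = 61.02 m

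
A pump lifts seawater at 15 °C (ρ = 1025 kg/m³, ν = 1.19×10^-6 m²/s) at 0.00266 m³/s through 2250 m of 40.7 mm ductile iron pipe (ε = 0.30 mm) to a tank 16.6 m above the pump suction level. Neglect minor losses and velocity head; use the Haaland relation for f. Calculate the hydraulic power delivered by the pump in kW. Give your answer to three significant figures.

P_hyd ≈ 11.6 kW

V = 4Q/(πD²) = 2.045 m/s; Re = 6.99×10^4; ε/D = 0.00737; f = 0.03530
h_f = f(L/D)V²/2g = 415.7 m
Total head H = z + h_f = 16.6 + 415.7 = 432.3 m
P_hyd = ρgQH = 1025·9.81·0.00266·432.3 = 11.56 kW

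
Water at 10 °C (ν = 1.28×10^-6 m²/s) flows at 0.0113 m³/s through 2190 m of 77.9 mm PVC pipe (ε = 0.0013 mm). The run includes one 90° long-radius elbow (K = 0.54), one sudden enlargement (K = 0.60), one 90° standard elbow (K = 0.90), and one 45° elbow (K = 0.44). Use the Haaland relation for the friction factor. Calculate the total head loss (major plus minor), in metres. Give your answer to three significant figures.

V = 4Q/(πD²) = 2.371 m/s; V²/2g = 0.2865 m
Re = 1.44×10^5, ε/D = 1.67×10^-5 → f = 0.01662 (Haaland)
Major: h_f = f(L/D)·V²/2g = 0.01662·28113·0.2865 = 133.8 m
Minor: ΣK = 2.48; h_m = ΣK·V²/2g = 0.7105 m
Total H_L = 133.8 + 0.7105 = 134.5 m

H_L ≈ 135 m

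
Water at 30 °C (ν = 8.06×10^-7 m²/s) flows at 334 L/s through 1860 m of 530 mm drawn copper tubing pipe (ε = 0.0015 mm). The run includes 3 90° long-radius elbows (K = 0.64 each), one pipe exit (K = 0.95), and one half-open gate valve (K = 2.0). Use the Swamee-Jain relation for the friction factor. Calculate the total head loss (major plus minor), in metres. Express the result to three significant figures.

H_L ≈ 5.36 m

V = 4Q/(πD²) = 1.514 m/s; V²/2g = 0.1168 m
Re = 9.96×10^5, ε/D = 2.83×10^-6 → f = 0.01169 (Swamee-Jain)
Major: h_f = f(L/D)·V²/2g = 0.01169·3509·0.1168 = 4.791 m
Minor: ΣK = 4.87; h_m = ΣK·V²/2g = 0.5689 m
Total H_L = 4.791 + 0.5689 = 5.360 m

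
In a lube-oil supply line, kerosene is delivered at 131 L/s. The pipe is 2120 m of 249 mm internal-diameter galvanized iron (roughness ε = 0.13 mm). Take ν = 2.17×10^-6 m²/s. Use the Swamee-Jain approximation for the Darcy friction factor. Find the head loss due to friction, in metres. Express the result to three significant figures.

V = 4Q/(πD²) = 4·0.131/(π·0.249²) = 2.690 m/s
Re = VD/ν = 2.690·0.249/2.17×10^-6 = 3.09×10^5 → turbulent
ε/D = 0.13/249 = 5.22×10^-4
Swamee-Jain: f = 0.01842
h_f = f(L/D)V²/(2g) = 0.01842·(2120/0.249)·2.690²/(2·9.81) = 57.84 m

h_f ≈ 57.8 m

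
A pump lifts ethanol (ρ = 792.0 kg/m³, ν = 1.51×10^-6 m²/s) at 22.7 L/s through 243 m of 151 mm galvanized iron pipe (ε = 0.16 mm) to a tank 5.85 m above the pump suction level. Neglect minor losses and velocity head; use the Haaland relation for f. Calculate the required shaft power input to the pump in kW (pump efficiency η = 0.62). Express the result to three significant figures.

P_shaft ≈ 2.48 kW

V = 4Q/(πD²) = 1.268 m/s; Re = 1.27×10^5; ε/D = 0.00106; f = 0.02176
h_f = f(L/D)V²/2g = 2.867 m
Total head H = z + h_f = 5.85 + 2.867 = 8.717 m
P_hyd = ρgQH = 792.0·9.81·0.0227·8.717 = 1.537 kW
P_shaft = P_hyd/η = 1.537/0.62 = 2.480 kW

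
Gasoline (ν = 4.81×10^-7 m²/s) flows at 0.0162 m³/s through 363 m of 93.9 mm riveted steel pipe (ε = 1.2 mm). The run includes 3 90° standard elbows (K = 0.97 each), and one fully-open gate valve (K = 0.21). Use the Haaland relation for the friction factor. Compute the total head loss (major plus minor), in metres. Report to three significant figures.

V = 4Q/(πD²) = 2.339 m/s; V²/2g = 0.2789 m
Re = 4.57×10^5, ε/D = 0.0128 → f = 0.04144 (Haaland)
Major: h_f = f(L/D)·V²/2g = 0.04144·3866·0.2789 = 44.69 m
Minor: ΣK = 3.12; h_m = ΣK·V²/2g = 0.8702 m
Total H_L = 44.69 + 0.8702 = 45.56 m

H_L ≈ 45.6 m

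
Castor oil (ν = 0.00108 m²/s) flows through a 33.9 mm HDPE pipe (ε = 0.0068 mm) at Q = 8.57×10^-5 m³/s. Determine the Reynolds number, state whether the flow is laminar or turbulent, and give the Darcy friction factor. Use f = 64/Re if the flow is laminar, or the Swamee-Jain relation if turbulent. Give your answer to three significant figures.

Re ≈ 2.98; laminar; f = 64/Re ≈ 21.5

V = 4Q/(πD²) = 0.09495 m/s
Re = VD/ν = 0.09495·0.0339/0.00108 = 2.98
Re < 2300 → laminar → f = 64/Re = 21.47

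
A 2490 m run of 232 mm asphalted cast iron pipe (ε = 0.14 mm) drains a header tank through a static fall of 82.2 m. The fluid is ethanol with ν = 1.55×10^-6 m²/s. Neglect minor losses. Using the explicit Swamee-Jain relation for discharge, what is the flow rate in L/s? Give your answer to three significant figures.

Swamee-Jain (Type II): Q = -0.965·√(gD⁵h_f/L)·ln[ε/(3.7D) + √(3.17ν²L/(gD³h_f))]
√(gD⁵h_f/L) = √(9.81·0.232⁵·82.2/2490) = 0.01475
ε/(3.7D) = 1.63×10^-4; √(3.17ν²L/(gD³h_f)) = 4.34×10^-5
Q = -0.965·0.01475·ln(2.065×10^-4) = 0.1208 m³/s
Check: V = 2.86 m/s, Re = 4.28×10^5, f = 0.01853, h_f = 82.8 m ≈ 82.2 m ✓

Q ≈ 121 L/s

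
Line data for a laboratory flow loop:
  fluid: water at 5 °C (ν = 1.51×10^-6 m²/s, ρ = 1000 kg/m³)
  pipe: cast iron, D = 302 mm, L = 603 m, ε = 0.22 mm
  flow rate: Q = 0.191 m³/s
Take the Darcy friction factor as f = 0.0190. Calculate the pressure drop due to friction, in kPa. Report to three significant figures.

V = 4Q/(πD²) = 4·0.191/(π·0.302²) = 2.666 m/s
h_f = f(L/D)V²/(2g) = 0.01900·(603/0.302)·2.666²/(2·9.81) = 13.75 m
Δp = ρg·h_f = 1000·9.81·13.75 = 134.9 kPa

Δp ≈ 135 kPa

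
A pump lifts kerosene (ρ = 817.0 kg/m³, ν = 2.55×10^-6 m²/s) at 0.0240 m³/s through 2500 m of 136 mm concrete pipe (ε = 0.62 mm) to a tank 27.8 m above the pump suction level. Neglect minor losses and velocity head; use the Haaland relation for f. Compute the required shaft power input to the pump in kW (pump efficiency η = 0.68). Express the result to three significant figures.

P_shaft ≈ 30.0 kW

V = 4Q/(πD²) = 1.652 m/s; Re = 8.81×10^4; ε/D = 0.00456; f = 0.03061
h_f = f(L/D)V²/2g = 78.29 m
Total head H = z + h_f = 27.8 + 78.29 = 106.1 m
P_hyd = ρgQH = 817.0·9.81·0.0240·106.1 = 20.41 kW
P_shaft = P_hyd/η = 20.41/0.68 = 30.01 kW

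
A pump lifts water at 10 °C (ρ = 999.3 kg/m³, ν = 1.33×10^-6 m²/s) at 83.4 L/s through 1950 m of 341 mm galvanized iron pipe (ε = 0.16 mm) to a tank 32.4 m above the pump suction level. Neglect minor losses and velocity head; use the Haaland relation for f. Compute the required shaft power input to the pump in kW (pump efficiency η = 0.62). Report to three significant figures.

P_shaft ≈ 48.6 kW

V = 4Q/(πD²) = 0.9132 m/s; Re = 2.34×10^5; ε/D = 4.69×10^-4; f = 0.01823
h_f = f(L/D)V²/2g = 4.430 m
Total head H = z + h_f = 32.4 + 4.430 = 36.83 m
P_hyd = ρgQH = 999.3·9.81·0.0834·36.83 = 30.11 kW
P_shaft = P_hyd/η = 30.11/0.62 = 48.57 kW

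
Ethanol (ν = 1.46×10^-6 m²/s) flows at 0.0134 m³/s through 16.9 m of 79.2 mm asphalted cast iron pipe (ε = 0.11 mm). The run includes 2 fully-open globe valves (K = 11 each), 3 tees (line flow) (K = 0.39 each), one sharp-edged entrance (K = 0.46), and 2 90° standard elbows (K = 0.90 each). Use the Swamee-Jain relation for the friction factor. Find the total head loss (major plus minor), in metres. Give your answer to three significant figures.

V = 4Q/(πD²) = 2.720 m/s; V²/2g = 0.3771 m
Re = 1.48×10^5, ε/D = 0.00139 → f = 0.02298 (Swamee-Jain)
Major: h_f = f(L/D)·V²/2g = 0.02298·213.4·0.3771 = 1.849 m
Minor: ΣK = 25.4; h_m = ΣK·V²/2g = 9.589 m
Total H_L = 1.849 + 9.589 = 11.44 m

H_L ≈ 11.4 m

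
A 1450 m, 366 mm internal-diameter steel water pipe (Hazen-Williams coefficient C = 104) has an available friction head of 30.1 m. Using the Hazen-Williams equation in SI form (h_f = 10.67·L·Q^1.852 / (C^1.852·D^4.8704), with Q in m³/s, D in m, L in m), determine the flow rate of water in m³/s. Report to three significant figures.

Q ≈ 0.254 m³/s

Rearranging: Q = [h_f·C^1.852·D^4.8704 / (10.67·L)]^(1/1.852)
Q = [30.1·104^1.852·0.366^4.8704 / (10.67·1450)]^0.540 = 0.2543 m³/s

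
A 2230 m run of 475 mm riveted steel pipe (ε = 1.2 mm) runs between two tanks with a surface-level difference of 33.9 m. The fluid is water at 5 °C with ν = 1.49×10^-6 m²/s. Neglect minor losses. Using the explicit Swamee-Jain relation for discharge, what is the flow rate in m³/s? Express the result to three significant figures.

Swamee-Jain (Type II): Q = -0.965·√(gD⁵h_f/L)·ln[ε/(3.7D) + √(3.17ν²L/(gD³h_f))]
√(gD⁵h_f/L) = √(9.81·0.475⁵·33.9/2230) = 0.06005
ε/(3.7D) = 6.83×10^-4; √(3.17ν²L/(gD³h_f)) = 2.10×10^-5
Q = -0.965·0.06005·ln(7.038×10^-4) = 0.4207 m³/s
Check: V = 2.37 m/s, Re = 7.57×10^5, f = 0.02524, h_f = 34.0 m ≈ 33.9 m ✓

Q ≈ 0.421 m³/s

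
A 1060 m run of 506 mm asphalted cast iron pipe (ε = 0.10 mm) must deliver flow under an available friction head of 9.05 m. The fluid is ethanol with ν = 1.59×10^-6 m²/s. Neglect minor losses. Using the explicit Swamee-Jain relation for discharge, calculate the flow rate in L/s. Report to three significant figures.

Swamee-Jain (Type II): Q = -0.965·√(gD⁵h_f/L)·ln[ε/(3.7D) + √(3.17ν²L/(gD³h_f))]
√(gD⁵h_f/L) = √(9.81·0.506⁵·9.05/1060) = 0.05271
ε/(3.7D) = 5.34×10^-5; √(3.17ν²L/(gD³h_f)) = 2.72×10^-5
Q = -0.965·0.05271·ln(8.059×10^-5) = 0.4795 m³/s
Check: V = 2.38 m/s, Re = 7.59×10^5, f = 0.01500, h_f = 9.10 m ≈ 9.05 m ✓

Q ≈ 479 L/s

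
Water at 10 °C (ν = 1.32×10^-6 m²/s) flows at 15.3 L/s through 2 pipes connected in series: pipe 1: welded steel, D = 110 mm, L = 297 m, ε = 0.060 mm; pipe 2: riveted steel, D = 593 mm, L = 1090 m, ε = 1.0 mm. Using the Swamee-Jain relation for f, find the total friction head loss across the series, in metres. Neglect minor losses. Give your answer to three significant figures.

Pipe 1: V = 1.610 m/s, Re = 1.34×10^5, ε/D = 5.45×10^-4, f = 0.01992, h_1 = f(L/D)V²/2g = 7.106 m
Pipe 2: V = 0.05540 m/s, Re = 2.49×10^4, ε/D = 0.00169, f = 0.02849, h_2 = f(L/D)V²/2g = 0.008190 m
Series → Q common, losses add: H = Σh = 7.114 m

H ≈ 7.11 m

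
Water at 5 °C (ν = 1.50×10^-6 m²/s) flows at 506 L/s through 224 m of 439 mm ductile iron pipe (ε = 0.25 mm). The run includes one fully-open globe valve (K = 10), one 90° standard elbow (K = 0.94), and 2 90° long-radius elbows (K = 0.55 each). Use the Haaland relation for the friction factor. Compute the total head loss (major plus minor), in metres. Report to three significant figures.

V = 4Q/(πD²) = 3.343 m/s; V²/2g = 0.5696 m
Re = 9.78×10^5, ε/D = 5.69×10^-4 → f = 0.01764 (Haaland)
Major: h_f = f(L/D)·V²/2g = 0.01764·510.3·0.5696 = 5.127 m
Minor: ΣK = 12.0; h_m = ΣK·V²/2g = 6.858 m
Total H_L = 5.127 + 6.858 = 11.99 m

H_L ≈ 12.0 m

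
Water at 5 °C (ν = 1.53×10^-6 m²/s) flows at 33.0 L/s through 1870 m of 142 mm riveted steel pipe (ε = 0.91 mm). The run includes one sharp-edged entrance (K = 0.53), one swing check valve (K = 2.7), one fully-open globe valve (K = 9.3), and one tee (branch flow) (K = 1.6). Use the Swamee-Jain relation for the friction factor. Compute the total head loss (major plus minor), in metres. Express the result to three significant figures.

H_L ≈ 100 m

V = 4Q/(πD²) = 2.084 m/s; V²/2g = 0.2213 m
Re = 1.93×10^5, ε/D = 0.00641 → f = 0.03337 (Swamee-Jain)
Major: h_f = f(L/D)·V²/2g = 0.03337·13169·0.2213 = 97.26 m
Minor: ΣK = 14.1; h_m = ΣK·V²/2g = 3.127 m
Total H_L = 97.26 + 3.127 = 100.4 m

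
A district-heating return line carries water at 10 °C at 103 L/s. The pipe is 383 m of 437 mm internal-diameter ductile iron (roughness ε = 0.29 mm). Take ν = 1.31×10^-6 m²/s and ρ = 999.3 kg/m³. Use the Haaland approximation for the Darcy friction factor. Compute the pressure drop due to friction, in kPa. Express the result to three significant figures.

V = 4Q/(πD²) = 4·0.103/(π·0.437²) = 0.6867 m/s
Re = VD/ν = 0.6867·0.437/1.31×10^-6 = 2.29×10^5 → turbulent
ε/D = 0.29/437 = 6.64×10^-4
Haaland: f = 0.01927
h_f = f(L/D)V²/(2g) = 0.01927·(383/0.437)·0.6867²/(2·9.81) = 0.4060 m
Δp = ρg·h_f = 999.3·9.81·0.4060 = 3.980 kPa

Δp ≈ 3.98 kPa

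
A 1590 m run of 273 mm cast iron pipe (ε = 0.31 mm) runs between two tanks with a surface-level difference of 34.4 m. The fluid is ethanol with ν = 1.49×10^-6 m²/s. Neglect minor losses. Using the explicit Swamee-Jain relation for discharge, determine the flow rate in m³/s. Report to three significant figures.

Swamee-Jain (Type II): Q = -0.965·√(gD⁵h_f/L)·ln[ε/(3.7D) + √(3.17ν²L/(gD³h_f))]
√(gD⁵h_f/L) = √(9.81·0.273⁵·34.4/1590) = 0.01794
ε/(3.7D) = 3.07×10^-4; √(3.17ν²L/(gD³h_f)) = 4.04×10^-5
Q = -0.965·0.01794·ln(3.473×10^-4) = 0.1379 m³/s
Check: V = 2.36 m/s, Re = 4.32×10^5, f = 0.02102, h_f = 34.6 m ≈ 34.4 m ✓

Q ≈ 0.138 m³/s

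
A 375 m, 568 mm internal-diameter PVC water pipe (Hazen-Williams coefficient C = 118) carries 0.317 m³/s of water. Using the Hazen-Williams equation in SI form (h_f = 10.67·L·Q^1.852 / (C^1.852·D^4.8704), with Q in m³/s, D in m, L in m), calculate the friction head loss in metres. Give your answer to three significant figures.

h_f = 10.67·375·0.317^1.852 / (118^1.852·0.568^4.8704) = 1.090 m

h_f ≈ 1.09 m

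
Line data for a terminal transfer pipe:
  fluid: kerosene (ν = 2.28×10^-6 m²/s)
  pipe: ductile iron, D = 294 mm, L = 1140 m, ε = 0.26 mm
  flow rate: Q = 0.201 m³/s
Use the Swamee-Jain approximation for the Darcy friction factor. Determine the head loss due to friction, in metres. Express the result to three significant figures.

V = 4Q/(πD²) = 4·0.201/(π·0.294²) = 2.961 m/s
Re = VD/ν = 2.961·0.294/2.28×10^-6 = 3.82×10^5 → turbulent
ε/D = 0.26/294 = 8.84×10^-4
Swamee-Jain: f = 0.02003
h_f = f(L/D)V²/(2g) = 0.02003·(1140/0.294)·2.961²/(2·9.81) = 34.71 m

h_f ≈ 34.7 m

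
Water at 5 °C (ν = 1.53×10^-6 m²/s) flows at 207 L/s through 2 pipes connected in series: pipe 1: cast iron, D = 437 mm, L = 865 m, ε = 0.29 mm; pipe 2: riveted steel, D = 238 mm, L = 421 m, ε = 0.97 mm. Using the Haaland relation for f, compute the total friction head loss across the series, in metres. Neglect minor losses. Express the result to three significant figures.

H ≈ 59.7 m

Pipe 1: V = 1.380 m/s, Re = 3.94×10^5, ε/D = 6.64×10^-4, f = 0.01872, h_1 = f(L/D)V²/2g = 3.597 m
Pipe 2: V = 4.653 m/s, Re = 7.24×10^5, ε/D = 0.00408, f = 0.02877, h_2 = f(L/D)V²/2g = 56.15 m
Series → Q common, losses add: H = Σh = 59.75 m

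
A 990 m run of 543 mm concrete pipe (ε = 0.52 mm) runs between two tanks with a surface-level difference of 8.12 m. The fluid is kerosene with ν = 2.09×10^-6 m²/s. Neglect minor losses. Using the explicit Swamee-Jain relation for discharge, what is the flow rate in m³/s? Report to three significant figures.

Q ≈ 0.484 m³/s

Swamee-Jain (Type II): Q = -0.965·√(gD⁵h_f/L)·ln[ε/(3.7D) + √(3.17ν²L/(gD³h_f))]
√(gD⁵h_f/L) = √(9.81·0.543⁵·8.12/990) = 0.06163
ε/(3.7D) = 2.59×10^-4; √(3.17ν²L/(gD³h_f)) = 3.28×10^-5
Q = -0.965·0.06163·ln(2.916×10^-4) = 0.4841 m³/s
Check: V = 2.09 m/s, Re = 5.43×10^5, f = 0.02012, h_f = 8.17 m ≈ 8.12 m ✓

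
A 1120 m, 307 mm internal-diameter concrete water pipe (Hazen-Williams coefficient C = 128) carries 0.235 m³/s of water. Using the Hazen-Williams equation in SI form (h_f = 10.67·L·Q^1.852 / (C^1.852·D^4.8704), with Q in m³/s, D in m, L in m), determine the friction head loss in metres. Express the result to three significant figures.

h_f ≈ 32.2 m

h_f = 10.67·1120·0.235^1.852 / (128^1.852·0.307^4.8704) = 32.20 m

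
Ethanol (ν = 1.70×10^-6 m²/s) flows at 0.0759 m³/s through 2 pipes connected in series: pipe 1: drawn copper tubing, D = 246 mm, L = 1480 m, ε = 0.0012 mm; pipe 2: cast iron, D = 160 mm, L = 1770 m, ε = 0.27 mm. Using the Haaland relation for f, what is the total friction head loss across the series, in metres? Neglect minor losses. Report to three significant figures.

Pipe 1: V = 1.597 m/s, Re = 2.31×10^5, ε/D = 4.88×10^-6, f = 0.01510, h_1 = f(L/D)V²/2g = 11.81 m
Pipe 2: V = 3.775 m/s, Re = 3.55×10^5, ε/D = 0.00169, f = 0.02295, h_2 = f(L/D)V²/2g = 184.4 m
Series → Q common, losses add: H = Σh = 196.2 m

H ≈ 196 m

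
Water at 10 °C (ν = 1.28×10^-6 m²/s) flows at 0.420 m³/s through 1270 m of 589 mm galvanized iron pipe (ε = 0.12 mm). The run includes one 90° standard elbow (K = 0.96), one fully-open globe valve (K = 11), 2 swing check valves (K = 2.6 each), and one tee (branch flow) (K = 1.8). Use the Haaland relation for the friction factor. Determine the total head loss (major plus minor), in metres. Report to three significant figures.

V = 4Q/(πD²) = 1.541 m/s; V²/2g = 0.1211 m
Re = 7.09×10^5, ε/D = 2.04×10^-4 → f = 0.01494 (Haaland)
Major: h_f = f(L/D)·V²/2g = 0.01494·2156·0.1211 = 3.900 m
Minor: ΣK = 19.0; h_m = ΣK·V²/2g = 2.296 m
Total H_L = 3.900 + 2.296 = 6.196 m

H_L ≈ 6.20 m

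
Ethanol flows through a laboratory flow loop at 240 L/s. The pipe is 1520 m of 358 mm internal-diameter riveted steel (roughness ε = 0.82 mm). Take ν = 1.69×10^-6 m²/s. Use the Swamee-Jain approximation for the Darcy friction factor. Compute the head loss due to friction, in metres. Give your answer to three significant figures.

V = 4Q/(πD²) = 4·0.240/(π·0.358²) = 2.384 m/s
Re = VD/ν = 2.384·0.358/1.69×10^-6 = 5.05×10^5 → turbulent
ε/D = 0.82/358 = 0.00229
Swamee-Jain: f = 0.02473
h_f = f(L/D)V²/(2g) = 0.02473·(1520/0.358)·2.384²/(2·9.81) = 30.42 m

h_f ≈ 30.4 m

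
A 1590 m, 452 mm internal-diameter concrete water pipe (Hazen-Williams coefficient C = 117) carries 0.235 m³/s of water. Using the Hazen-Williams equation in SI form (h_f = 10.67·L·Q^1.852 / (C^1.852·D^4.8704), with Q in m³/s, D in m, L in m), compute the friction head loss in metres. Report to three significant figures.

h_f = 10.67·1590·0.235^1.852 / (117^1.852·0.452^4.8704) = 8.206 m

h_f ≈ 8.21 m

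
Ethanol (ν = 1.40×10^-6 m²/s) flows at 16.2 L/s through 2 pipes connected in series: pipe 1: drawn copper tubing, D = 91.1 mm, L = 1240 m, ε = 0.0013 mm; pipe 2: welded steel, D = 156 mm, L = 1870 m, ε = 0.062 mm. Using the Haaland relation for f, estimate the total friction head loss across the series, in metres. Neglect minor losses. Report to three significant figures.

Pipe 1: V = 2.485 m/s, Re = 1.62×10^5, ε/D = 1.43×10^-5, f = 0.01624, h_1 = f(L/D)V²/2g = 69.57 m
Pipe 2: V = 0.8476 m/s, Re = 9.44×10^4, ε/D = 3.97×10^-4, f = 0.01979, h_2 = f(L/D)V²/2g = 8.685 m
Series → Q common, losses add: H = Σh = 78.26 m

H ≈ 78.3 m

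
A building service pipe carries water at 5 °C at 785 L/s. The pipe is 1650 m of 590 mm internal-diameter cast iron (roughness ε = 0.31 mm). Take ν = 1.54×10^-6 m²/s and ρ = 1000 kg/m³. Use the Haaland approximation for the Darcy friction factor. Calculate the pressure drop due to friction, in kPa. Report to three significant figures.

Δp ≈ 200 kPa

V = 4Q/(πD²) = 4·0.785/(π·0.590²) = 2.871 m/s
Re = VD/ν = 2.871·0.590/1.54×10^-6 = 1.10×10^6 → turbulent
ε/D = 0.31/590 = 5.25×10^-4
Haaland: f = 0.01731
h_f = f(L/D)V²/(2g) = 0.01731·(1650/0.590)·2.871²/(2·9.81) = 20.34 m
Δp = ρg·h_f = 1000·9.81·20.34 = 199.5 kPa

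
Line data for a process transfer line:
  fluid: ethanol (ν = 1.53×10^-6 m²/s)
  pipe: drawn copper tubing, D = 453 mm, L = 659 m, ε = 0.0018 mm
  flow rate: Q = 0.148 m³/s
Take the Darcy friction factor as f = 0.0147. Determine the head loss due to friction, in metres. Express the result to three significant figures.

h_f ≈ 0.919 m

V = 4Q/(πD²) = 4·0.148/(π·0.453²) = 0.9183 m/s
h_f = f(L/D)V²/(2g) = 0.01470·(659/0.453)·0.9183²/(2·9.81) = 0.9191 m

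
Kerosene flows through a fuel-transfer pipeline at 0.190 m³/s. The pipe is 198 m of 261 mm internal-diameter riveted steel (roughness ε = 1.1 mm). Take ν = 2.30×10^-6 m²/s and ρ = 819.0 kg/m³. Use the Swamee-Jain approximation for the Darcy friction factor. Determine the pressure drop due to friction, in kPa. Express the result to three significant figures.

V = 4Q/(πD²) = 4·0.190/(π·0.261²) = 3.551 m/s
Re = VD/ν = 3.551·0.261/2.30×10^-6 = 4.03×10^5 → turbulent
ε/D = 1.1/261 = 0.00421
Swamee-Jain: f = 0.02924
h_f = f(L/D)V²/(2g) = 0.02924·(198/0.261)·3.551²/(2·9.81) = 14.26 m
Δp = ρg·h_f = 819.0·9.81·14.26 = 114.5 kPa

Δp ≈ 115 kPa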